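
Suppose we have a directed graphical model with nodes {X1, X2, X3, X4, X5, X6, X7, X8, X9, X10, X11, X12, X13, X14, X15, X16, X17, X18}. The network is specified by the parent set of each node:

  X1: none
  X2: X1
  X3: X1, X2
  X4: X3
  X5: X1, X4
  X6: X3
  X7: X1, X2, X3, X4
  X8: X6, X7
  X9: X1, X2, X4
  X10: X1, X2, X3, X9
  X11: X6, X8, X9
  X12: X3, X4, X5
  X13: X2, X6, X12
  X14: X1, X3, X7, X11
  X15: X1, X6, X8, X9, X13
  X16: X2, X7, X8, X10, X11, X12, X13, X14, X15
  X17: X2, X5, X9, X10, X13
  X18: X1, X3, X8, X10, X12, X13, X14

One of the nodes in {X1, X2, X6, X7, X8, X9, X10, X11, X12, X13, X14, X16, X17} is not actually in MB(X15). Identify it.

Recall MB(v) = parents ∪ children ∪ spouses, where spouses are the other parents of v's children.
Ch(X15) = {X16}.
X15 has parents X1, X6, X8, X9, X13.
Co-parents of X15 (other parents of its children):
  X16: X2, X7, X8, X10, X11, X12, X13, X14
MB(X15) = {X1, X2, X6, X7, X8, X9, X10, X11, X12, X13, X14, X16}.
X17 is neither a parent, child, nor co-parent of X15, so it does not belong.

X17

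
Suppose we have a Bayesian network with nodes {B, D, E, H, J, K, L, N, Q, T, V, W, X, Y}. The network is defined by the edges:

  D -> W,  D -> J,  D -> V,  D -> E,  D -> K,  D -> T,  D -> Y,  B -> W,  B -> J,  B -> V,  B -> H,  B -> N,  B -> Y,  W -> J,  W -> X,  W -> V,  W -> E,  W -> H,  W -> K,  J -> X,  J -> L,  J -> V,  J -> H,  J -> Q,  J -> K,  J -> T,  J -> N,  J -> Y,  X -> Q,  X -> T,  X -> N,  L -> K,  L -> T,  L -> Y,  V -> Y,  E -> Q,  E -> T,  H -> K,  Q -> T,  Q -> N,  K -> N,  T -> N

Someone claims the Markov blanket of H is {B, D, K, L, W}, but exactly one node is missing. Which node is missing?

J

Pa(H) = {B, J, W}.
Ch(H) = {K}.
For each child, the remaining parents (spouses of H):
  K also has parents D, J, L, W.
MB(H) = {B, D, J, K, L, W}.
Comparing with the claimed set, J is missing.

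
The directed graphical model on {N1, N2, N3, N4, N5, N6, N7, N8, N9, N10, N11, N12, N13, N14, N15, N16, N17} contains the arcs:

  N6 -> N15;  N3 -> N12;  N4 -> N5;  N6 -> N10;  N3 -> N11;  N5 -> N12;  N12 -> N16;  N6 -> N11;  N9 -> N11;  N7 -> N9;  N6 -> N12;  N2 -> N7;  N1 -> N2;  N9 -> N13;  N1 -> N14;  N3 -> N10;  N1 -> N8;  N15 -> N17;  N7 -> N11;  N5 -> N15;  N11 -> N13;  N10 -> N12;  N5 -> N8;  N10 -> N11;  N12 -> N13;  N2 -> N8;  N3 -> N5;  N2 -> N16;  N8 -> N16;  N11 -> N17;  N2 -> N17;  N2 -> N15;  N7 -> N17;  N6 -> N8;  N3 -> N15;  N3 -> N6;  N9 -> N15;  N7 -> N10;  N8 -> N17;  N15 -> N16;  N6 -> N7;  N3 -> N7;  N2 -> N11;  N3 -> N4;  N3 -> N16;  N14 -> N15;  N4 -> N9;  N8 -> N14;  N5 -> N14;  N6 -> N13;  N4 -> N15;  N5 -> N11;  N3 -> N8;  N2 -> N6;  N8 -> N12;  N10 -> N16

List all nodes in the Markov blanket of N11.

{N2, N3, N5, N6, N7, N8, N9, N10, N12, N13, N15, N17}

Ch(N11) = {N13, N17}.
Pa(N11) = {N2, N3, N5, N6, N7, N9, N10}.
Other parents of N11's children:
  parents(N13) \ {N11} = {N6, N9, N12}.
  N17's other parents are N2, N7, N8, N15.
Taking the union gives {N2, N3, N5, N6, N7, N8, N9, N10, N12, N13, N15, N17}.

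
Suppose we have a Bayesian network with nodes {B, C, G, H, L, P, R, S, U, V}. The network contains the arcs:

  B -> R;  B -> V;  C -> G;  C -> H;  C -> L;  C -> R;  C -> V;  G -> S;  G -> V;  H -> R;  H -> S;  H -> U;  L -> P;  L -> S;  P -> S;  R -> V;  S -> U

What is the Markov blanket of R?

{B, C, G, H, V}

Recall MB(v) = parents ∪ children ∪ spouses, where spouses are the other parents of v's children.
R's children: V.
R has parents B, C, H.
For each child, the remaining parents (spouses of R):
  V: B, C, G
So the Markov blanket of R is {B, C, G, H, V}.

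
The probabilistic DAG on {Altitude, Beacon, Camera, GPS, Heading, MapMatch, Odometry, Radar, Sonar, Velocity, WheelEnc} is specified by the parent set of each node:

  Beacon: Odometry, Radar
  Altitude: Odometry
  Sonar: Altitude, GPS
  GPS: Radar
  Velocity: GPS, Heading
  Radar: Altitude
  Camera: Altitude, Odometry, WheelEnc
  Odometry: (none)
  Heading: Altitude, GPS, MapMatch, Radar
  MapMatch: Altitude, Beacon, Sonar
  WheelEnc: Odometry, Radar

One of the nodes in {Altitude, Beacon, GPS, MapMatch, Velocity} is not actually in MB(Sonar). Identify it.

By definition, MB(Sonar) is built from Sonar's parents, Sonar's children, and the co-parents of Sonar.
Parents of Sonar: Altitude, GPS.
Sonar's children: MapMatch.
Co-parents of Sonar (other parents of its children):
  MapMatch's other parents are Altitude, Beacon.
MB(Sonar) = {Altitude, Beacon, GPS, MapMatch}.
Velocity is neither a parent, child, nor co-parent of Sonar, so it does not belong.

Velocity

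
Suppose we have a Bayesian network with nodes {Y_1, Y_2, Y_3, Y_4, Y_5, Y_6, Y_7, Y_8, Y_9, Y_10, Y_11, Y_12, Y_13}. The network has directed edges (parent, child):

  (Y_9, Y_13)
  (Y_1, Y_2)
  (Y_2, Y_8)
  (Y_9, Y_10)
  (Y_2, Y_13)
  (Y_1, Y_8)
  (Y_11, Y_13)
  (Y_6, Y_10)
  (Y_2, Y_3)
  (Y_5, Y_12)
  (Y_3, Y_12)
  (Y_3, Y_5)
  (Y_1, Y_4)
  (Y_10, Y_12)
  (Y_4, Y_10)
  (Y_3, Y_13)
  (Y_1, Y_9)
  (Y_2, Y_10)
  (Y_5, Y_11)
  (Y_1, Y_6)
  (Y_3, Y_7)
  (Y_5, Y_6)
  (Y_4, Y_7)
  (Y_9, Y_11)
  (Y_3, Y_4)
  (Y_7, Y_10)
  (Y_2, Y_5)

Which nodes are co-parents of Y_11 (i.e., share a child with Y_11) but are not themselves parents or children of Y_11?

Children of Y_11: Y_13.
  Y_13: Y_2, Y_3, Y_9
Excluding nodes already adjacent to Y_11 (Y_5, Y_9, Y_13), the co-parent-only contribution is {Y_2, Y_3}.

{Y_2, Y_3}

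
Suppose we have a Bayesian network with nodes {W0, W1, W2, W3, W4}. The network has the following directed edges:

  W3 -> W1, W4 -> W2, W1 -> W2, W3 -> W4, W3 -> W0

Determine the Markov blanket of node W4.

Pa(W4) = {W3}.
Ch(W4) = {W2}.
Co-parents of W4 (other parents of its children):
  W2's other parent is W1.
So the Markov blanket of W4 is {W1, W2, W3}.

{W1, W2, W3}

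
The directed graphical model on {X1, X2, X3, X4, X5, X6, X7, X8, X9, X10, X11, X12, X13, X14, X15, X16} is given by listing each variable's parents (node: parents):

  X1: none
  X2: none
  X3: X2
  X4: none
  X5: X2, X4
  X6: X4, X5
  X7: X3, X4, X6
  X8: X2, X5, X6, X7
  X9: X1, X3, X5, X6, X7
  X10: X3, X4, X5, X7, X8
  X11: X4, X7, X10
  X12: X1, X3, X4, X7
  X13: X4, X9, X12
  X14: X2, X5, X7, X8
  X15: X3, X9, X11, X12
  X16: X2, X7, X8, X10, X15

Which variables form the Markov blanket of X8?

{X2, X3, X4, X5, X6, X7, X10, X14, X15, X16}

A node's Markov blanket = Pa ∪ Ch ∪ (parents of Ch other than the node itself).
Ch(X8) = {X10, X14, X16}.
X8's parents: X2, X5, X6, X7.
Other parents of X8's children:
  X10: X3, X4, X5, X7
  X14: X2, X5, X7
  X16: X2, X7, X10, X15
So the Markov blanket of X8 is {X2, X3, X4, X5, X6, X7, X10, X14, X15, X16}.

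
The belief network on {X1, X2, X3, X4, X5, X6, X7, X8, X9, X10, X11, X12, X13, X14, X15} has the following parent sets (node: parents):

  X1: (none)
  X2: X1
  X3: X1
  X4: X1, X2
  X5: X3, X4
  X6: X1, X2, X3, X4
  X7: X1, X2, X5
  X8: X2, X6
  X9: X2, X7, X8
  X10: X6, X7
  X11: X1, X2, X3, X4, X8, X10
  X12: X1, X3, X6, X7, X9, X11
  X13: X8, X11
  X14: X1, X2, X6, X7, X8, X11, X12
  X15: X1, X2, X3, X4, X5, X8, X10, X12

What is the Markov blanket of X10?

{X1, X2, X3, X4, X5, X6, X7, X8, X11, X12, X15}

The Markov blanket of a node is its parents, its children, and the other parents of its children.
X10's children: X11, X15.
Parents of X10: X6, X7.
Other parents of X10's children:
  X11: X1, X2, X3, X4, X8
  X15: X1, X2, X3, X4, X5, X8, X12
So the Markov blanket of X10 is {X1, X2, X3, X4, X5, X6, X7, X8, X11, X12, X15}.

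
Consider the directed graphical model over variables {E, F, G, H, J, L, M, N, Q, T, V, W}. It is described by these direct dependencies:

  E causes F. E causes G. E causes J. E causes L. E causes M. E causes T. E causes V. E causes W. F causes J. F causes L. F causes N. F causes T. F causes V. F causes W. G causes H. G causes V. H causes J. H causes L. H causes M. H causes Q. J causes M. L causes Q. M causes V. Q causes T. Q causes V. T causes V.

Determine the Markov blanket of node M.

{E, F, G, H, J, Q, T, V}

A node's Markov blanket = Pa ∪ Ch ∪ (parents of Ch other than the node itself).
M has child V.
Pa(M) = {E, H, J}.
Parents of each child, excluding M:
  parents(V) \ {M} = {E, F, G, Q, T}.
So the Markov blanket of M is {E, F, G, H, J, Q, T, V}.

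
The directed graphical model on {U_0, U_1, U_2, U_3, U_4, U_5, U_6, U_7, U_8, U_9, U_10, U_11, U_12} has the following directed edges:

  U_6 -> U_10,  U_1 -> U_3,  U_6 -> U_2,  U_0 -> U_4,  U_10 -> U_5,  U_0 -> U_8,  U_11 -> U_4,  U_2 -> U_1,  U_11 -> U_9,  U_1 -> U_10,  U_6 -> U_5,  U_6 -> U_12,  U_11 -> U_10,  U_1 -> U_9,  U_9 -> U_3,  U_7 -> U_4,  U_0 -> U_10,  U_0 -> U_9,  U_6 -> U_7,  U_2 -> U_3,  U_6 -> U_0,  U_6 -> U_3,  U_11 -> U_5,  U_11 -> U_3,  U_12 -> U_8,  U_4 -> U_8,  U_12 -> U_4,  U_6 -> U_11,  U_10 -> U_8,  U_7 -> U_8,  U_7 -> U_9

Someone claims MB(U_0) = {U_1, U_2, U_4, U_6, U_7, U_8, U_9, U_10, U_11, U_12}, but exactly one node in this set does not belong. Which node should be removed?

Parents of U_0: U_6.
U_0 has children U_4, U_8, U_9, U_10.
Other parents of U_0's children:
  U_4 also has parents U_7, U_11, U_12.
  U_9 also has parents U_1, U_7, U_11.
  U_10's other parents are U_1, U_6, U_11.
  U_8's other parents are U_4, U_7, U_10, U_12.
MB(U_0) = {U_1, U_4, U_6, U_7, U_8, U_9, U_10, U_11, U_12}.
U_2 is neither a parent, child, nor co-parent of U_0, so it does not belong.

U_2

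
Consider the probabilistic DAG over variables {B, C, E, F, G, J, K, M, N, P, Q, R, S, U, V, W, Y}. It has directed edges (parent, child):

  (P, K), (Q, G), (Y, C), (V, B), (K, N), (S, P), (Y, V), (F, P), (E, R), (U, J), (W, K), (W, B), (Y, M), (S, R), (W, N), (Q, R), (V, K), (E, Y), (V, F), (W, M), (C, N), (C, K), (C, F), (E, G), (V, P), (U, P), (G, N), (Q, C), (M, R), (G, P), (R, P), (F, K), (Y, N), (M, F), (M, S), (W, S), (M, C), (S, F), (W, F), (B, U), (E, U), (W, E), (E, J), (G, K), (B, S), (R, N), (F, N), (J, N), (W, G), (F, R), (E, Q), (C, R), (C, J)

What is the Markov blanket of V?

{B, C, F, G, K, M, P, R, S, U, W, Y}

Pa(V) = {Y}.
Ch(V) = {B, F, K, P}.
Co-parents of V (other parents of its children):
  parents(B) \ {V} = {W}.
  F also has parents C, M, S, W.
  parents(P) \ {V} = {F, G, R, S, U}.
  K's other parents are C, F, G, P, W.
Taking the union gives {B, C, F, G, K, M, P, R, S, U, W, Y}.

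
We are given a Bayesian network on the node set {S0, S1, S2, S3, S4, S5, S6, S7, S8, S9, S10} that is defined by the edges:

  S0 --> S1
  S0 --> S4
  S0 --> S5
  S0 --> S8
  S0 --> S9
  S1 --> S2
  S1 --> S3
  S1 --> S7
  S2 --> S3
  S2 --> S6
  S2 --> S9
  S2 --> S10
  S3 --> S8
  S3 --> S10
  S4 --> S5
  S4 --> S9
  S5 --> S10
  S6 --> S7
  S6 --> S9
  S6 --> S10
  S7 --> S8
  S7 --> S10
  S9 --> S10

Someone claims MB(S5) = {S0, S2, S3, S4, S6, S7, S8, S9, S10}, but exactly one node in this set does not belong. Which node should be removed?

Recall MB(v) = parents ∪ children ∪ spouses, where spouses are the other parents of v's children.
S5 has parents S0, S4.
Children of S5: S10.
Co-parents of S5 (other parents of its children):
  parents(S10) \ {S5} = {S2, S3, S6, S7, S9}.
MB(S5) = {S0, S2, S3, S4, S6, S7, S9, S10}.
S8 is neither a parent, child, nor co-parent of S5, so it does not belong.

S8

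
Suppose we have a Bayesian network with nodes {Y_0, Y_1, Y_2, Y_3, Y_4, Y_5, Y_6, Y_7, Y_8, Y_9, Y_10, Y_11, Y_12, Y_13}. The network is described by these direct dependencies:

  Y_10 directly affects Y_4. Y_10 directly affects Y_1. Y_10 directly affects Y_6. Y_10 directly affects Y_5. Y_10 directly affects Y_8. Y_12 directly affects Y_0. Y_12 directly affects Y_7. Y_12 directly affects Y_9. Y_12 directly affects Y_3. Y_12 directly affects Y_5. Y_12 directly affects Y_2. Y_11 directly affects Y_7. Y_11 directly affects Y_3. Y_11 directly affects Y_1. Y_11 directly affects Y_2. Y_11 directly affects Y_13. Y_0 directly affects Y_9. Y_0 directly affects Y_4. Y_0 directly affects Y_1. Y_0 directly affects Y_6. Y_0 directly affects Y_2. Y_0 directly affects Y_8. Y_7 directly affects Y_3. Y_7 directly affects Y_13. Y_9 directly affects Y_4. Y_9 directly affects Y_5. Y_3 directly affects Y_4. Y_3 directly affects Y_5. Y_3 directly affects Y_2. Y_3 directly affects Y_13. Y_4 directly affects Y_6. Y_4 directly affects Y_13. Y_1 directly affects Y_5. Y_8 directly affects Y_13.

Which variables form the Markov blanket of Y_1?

{Y_0, Y_3, Y_5, Y_9, Y_10, Y_11, Y_12}

Recall MB(v) = parents ∪ children ∪ spouses, where spouses are the other parents of v's children.
Y_1 has child Y_5.
Parents of Y_1: Y_0, Y_10, Y_11.
For each child, the remaining parents (spouses of Y_1):
  parents(Y_5) \ {Y_1} = {Y_3, Y_9, Y_10, Y_12}.
Taking the union gives {Y_0, Y_3, Y_5, Y_9, Y_10, Y_11, Y_12}.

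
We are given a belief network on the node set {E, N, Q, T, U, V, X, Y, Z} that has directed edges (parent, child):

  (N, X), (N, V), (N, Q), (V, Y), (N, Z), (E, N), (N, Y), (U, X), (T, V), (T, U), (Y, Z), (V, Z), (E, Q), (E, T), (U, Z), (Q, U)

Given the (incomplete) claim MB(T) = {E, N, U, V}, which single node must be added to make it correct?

Q

Recall MB(v) = parents ∪ children ∪ spouses, where spouses are the other parents of v's children.
T's children: U, V.
Parents of T: E.
Parents of each child, excluding T:
  parents(U) \ {T} = {Q}.
  V's other parent is N.
MB(T) = {E, N, Q, U, V}.
Comparing with the claimed set, Q is missing.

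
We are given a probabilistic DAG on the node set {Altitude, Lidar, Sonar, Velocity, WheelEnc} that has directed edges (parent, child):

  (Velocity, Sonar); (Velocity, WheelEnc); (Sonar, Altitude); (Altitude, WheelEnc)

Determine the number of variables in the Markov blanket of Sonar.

2

The Markov blanket of a node is its parents, its children, and the other parents of its children.
Children of Sonar: Altitude.
Pa(Sonar) = {Velocity}.
Parents of each child, excluding Sonar:
  Altitude: no additional parents.
MB(Sonar) = {Altitude, Velocity}, which has 2 nodes.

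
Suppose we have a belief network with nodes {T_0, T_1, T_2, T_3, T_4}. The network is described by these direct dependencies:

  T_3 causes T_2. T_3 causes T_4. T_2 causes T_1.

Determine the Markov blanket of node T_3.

{T_2, T_4}

Recall MB(v) = parents ∪ children ∪ spouses, where spouses are the other parents of v's children.
T_3 has no parents.
Ch(T_3) = {T_2, T_4}.
Parents of each child, excluding T_3:
  T_4 has no other parent.
  T_2: no additional parents.
MB(T_3) = {T_2, T_4}.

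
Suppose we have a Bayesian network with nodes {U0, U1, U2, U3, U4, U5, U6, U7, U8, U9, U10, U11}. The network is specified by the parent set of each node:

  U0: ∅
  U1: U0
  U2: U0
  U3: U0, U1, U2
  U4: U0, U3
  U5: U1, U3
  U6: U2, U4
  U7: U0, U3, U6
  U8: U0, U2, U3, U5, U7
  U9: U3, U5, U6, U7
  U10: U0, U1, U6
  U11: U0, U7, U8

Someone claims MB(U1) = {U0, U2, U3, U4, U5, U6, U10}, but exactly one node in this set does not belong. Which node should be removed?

Parents of U1: U0.
Children of U1: U3, U5, U10.
Co-parents of U1 (other parents of its children):
  U3's other parents are U0, U2.
  U5 also has parent U3.
  U10's other parents are U0, U6.
MB(U1) = {U0, U2, U3, U5, U6, U10}.
U4 is neither a parent, child, nor co-parent of U1, so it does not belong.

U4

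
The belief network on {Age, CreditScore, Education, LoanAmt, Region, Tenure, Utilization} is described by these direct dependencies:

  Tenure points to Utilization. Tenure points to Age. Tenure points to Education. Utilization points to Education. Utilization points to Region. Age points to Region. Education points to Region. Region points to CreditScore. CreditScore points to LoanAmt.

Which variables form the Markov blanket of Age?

{Education, Region, Tenure, Utilization}

A node's Markov blanket = Pa ∪ Ch ∪ (parents of Ch other than the node itself).
Parents of Age: Tenure.
Age has child Region.
Parents of each child, excluding Age:
  Region also has parents Education, Utilization.
MB(Age) = {Education, Region, Tenure, Utilization}.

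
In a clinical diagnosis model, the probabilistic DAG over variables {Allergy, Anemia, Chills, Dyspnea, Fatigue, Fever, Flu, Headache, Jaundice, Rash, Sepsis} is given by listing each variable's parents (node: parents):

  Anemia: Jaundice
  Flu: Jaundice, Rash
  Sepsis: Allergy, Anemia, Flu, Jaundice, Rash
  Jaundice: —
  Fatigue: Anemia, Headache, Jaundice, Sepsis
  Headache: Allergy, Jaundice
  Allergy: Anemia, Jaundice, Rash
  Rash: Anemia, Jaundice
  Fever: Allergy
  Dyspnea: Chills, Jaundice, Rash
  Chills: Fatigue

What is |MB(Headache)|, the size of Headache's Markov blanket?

5

By definition, MB(Headache) is built from Headache's parents, Headache's children, and the co-parents of Headache.
Headache has parents Allergy, Jaundice.
Ch(Headache) = {Fatigue}.
Co-parents of Headache (other parents of its children):
  Fatigue's other parents are Anemia, Jaundice, Sepsis.
MB(Headache) = {Allergy, Anemia, Fatigue, Jaundice, Sepsis}, which has 5 nodes.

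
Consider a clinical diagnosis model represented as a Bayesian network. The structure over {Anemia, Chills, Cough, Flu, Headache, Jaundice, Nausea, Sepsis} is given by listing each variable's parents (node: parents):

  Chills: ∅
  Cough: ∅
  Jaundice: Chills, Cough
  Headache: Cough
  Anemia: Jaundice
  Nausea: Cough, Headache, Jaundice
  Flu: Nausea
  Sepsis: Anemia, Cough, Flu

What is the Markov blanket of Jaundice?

Recall MB(v) = parents ∪ children ∪ spouses, where spouses are the other parents of v's children.
Jaundice's parents: Chills, Cough.
Children of Jaundice: Anemia, Nausea.
Other parents of Jaundice's children:
  Anemia: no additional parents.
  Nausea's other parents are Cough, Headache.
MB(Jaundice) = {Anemia, Chills, Cough, Headache, Nausea}.

{Anemia, Chills, Cough, Headache, Nausea}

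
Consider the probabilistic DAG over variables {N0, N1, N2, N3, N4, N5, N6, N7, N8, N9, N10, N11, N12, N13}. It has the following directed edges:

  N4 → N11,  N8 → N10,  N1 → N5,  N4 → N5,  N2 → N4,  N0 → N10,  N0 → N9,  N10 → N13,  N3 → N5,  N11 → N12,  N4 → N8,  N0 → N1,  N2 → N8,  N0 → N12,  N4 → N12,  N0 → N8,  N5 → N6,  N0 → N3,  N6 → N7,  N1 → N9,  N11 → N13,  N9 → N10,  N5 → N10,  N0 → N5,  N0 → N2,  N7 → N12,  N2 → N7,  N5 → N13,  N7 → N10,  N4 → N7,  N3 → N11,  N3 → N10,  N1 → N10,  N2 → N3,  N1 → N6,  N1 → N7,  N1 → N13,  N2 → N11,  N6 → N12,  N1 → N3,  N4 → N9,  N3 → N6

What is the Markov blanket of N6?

{N0, N1, N2, N3, N4, N5, N7, N11, N12}

Parents of N6: N1, N3, N5.
Ch(N6) = {N7, N12}.
Parents of each child, excluding N6:
  N7 also has parents N1, N2, N4.
  parents(N12) \ {N6} = {N0, N4, N7, N11}.
MB(N6) = {N0, N1, N2, N3, N4, N5, N7, N11, N12}.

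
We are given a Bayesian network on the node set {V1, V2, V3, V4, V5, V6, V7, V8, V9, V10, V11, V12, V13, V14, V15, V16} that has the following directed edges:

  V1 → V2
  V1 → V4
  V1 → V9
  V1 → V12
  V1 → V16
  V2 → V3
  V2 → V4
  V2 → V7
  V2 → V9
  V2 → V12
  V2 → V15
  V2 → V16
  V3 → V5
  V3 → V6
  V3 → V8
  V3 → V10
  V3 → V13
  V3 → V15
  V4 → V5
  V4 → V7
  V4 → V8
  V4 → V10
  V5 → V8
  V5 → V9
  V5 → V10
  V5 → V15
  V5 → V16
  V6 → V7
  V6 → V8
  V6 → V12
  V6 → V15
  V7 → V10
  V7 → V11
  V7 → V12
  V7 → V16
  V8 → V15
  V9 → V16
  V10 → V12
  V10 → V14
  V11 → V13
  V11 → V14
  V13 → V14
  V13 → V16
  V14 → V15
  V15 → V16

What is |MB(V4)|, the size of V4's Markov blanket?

V4's children: V5, V7, V8, V10.
V4's parents: V1, V2.
For each child, the remaining parents (spouses of V4):
  V5: V3
  V7: V2, V6
  V8: V3, V5, V6
  V10: V3, V5, V7
MB(V4) = {V1, V2, V3, V5, V6, V7, V8, V10}, which has 8 nodes.

8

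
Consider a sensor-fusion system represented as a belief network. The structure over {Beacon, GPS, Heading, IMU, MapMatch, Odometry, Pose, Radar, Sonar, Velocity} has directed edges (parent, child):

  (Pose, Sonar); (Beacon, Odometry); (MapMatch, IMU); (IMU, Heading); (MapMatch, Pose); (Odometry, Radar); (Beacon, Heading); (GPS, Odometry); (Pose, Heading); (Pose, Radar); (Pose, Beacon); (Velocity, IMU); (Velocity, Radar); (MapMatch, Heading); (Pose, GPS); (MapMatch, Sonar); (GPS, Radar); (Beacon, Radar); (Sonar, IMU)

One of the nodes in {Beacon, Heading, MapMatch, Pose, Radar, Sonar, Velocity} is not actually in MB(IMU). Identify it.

The Markov blanket of a node is its parents, its children, and the other parents of its children.
IMU's parents: MapMatch, Sonar, Velocity.
IMU has child Heading.
Parents of each child, excluding IMU:
  Heading: Beacon, MapMatch, Pose
MB(IMU) = {Beacon, Heading, MapMatch, Pose, Sonar, Velocity}.
Radar is neither a parent, child, nor co-parent of IMU, so it does not belong.

Radar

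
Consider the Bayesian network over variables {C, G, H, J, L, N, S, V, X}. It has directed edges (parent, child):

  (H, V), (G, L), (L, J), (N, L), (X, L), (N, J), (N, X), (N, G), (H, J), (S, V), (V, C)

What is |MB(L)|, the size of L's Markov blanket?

L's children: J.
Pa(L) = {G, N, X}.
For each child, the remaining parents (spouses of L):
  J's other parents are H, N.
MB(L) = {G, H, J, N, X}, which has 5 nodes.

5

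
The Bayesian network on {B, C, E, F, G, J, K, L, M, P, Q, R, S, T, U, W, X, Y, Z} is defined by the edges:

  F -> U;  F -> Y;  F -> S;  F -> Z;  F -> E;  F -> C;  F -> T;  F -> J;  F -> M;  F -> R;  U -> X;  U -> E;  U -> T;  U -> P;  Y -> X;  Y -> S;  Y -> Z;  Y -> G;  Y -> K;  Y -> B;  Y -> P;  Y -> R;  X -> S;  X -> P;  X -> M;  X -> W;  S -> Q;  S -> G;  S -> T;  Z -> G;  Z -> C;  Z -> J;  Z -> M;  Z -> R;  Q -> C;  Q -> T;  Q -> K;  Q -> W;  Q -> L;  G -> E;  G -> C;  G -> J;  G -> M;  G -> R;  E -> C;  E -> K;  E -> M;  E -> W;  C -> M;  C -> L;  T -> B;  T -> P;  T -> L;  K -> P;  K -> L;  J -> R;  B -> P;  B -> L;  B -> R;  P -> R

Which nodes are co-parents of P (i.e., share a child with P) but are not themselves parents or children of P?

{F, G, J, Z}

Children of P: R.
  R's other parents are B, F, G, J, Y, Z.
Excluding nodes already adjacent to P (B, K, R, T, U, X, Y), the co-parent-only contribution is {F, G, J, Z}.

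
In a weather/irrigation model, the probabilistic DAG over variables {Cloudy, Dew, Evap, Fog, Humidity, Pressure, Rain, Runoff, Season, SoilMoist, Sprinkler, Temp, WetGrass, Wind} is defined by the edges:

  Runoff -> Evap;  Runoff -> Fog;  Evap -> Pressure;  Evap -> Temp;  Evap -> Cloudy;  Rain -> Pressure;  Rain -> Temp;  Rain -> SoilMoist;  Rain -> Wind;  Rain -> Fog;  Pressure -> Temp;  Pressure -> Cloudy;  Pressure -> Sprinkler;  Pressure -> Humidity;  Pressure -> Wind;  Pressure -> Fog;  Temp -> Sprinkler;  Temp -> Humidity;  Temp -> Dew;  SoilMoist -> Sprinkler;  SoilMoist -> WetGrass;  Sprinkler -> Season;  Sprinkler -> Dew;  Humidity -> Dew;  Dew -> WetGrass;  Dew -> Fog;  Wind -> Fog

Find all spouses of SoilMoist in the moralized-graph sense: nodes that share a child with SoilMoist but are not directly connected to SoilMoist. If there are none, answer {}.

{Dew, Pressure, Temp}

Children of SoilMoist: Sprinkler, WetGrass.
  Sprinkler also has parents Pressure, Temp.
  parents(WetGrass) \ {SoilMoist} = {Dew}.
Excluding nodes already adjacent to SoilMoist (Rain, Sprinkler, WetGrass), the co-parent-only contribution is {Dew, Pressure, Temp}.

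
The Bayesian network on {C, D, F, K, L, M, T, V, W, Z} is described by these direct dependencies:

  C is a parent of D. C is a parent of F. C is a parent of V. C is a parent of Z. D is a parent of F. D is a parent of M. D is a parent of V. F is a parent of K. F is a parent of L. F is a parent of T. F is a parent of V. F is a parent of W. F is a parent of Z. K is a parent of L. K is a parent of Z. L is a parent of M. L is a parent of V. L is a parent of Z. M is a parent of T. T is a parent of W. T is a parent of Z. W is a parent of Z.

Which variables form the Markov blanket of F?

The Markov blanket of a node is its parents, its children, and the other parents of its children.
Pa(F) = {C, D}.
F's children: K, L, T, V, W, Z.
For each child, the remaining parents (spouses of F):
  K: —
  L: K
  T: M
  V: C, D, L
  W: T
  Z: C, K, L, T, W
Union: {C, D} ∪ {K, L, T, V, W, Z} ∪ {C, D, K, L, M, T, W} = {C, D, K, L, M, T, V, W, Z}.

{C, D, K, L, M, T, V, W, Z}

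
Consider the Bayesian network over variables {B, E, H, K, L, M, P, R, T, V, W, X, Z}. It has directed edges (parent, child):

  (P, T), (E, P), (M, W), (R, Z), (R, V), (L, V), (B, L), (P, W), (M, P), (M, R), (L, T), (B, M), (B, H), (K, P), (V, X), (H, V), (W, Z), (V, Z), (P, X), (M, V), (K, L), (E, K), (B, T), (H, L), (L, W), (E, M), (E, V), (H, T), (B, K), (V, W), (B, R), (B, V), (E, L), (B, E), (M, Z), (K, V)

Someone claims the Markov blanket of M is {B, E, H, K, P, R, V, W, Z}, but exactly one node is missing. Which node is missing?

By definition, MB(M) is built from M's parents, M's children, and the co-parents of M.
Pa(M) = {B, E}.
M has children P, R, V, W, Z.
Parents of each child, excluding M:
  P's other parents are E, K.
  parents(R) \ {M} = {B}.
  parents(V) \ {M} = {B, E, H, K, L, R}.
  W's other parents are L, P, V.
  Z also has parents R, V, W.
MB(M) = {B, E, H, K, L, P, R, V, W, Z}.
Comparing with the claimed set, L is missing.

L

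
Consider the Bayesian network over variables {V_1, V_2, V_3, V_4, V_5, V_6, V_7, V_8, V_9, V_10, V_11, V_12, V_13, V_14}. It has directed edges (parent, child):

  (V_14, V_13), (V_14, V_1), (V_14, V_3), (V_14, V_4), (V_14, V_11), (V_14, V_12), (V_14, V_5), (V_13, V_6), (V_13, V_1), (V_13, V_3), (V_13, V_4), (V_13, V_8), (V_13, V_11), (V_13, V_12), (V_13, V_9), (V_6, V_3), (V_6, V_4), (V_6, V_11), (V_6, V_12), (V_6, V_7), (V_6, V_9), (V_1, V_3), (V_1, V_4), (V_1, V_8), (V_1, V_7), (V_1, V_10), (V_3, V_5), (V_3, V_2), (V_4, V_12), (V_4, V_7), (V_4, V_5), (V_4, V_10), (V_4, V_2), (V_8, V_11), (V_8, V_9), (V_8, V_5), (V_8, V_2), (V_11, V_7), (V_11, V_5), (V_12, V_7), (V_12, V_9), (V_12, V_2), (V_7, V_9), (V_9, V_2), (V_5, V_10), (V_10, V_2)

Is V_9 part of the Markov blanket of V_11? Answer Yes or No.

No

V_11's parents: V_6, V_8, V_13, V_14.
V_11 has children V_5, V_7.
Co-parents of V_11 (other parents of its children):
  V_7's other parents are V_1, V_4, V_6, V_12.
  V_5's other parents are V_3, V_4, V_8, V_14.
MB(V_11) = {V_1, V_3, V_4, V_5, V_6, V_7, V_8, V_12, V_13, V_14}; V_9 is not in this set.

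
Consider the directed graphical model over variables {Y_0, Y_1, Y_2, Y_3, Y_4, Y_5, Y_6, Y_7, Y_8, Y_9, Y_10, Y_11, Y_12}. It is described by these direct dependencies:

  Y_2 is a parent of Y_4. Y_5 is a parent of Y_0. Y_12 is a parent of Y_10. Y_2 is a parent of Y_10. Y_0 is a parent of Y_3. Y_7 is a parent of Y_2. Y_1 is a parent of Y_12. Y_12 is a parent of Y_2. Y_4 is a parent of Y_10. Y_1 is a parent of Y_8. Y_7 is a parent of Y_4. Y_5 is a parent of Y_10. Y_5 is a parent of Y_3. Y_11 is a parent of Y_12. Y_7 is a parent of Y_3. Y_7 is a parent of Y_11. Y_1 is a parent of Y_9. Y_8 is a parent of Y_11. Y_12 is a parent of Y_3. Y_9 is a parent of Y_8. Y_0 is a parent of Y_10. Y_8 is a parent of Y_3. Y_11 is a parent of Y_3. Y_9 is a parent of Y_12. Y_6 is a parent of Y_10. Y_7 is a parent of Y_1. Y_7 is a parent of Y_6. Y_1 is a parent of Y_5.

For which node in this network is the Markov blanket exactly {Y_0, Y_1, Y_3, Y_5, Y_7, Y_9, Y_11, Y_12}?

The target node must have every member of {Y_0, Y_1, Y_3, Y_5, Y_7, Y_9, Y_11, Y_12} as a parent, child, or co-parent, and no others.
Parents of Y_8: Y_1, Y_9; children: Y_3, Y_11; co-parents: Y_0, Y_5, Y_7, Y_11, Y_12.
These exactly cover the given set, so the node is Y_8.

Y_8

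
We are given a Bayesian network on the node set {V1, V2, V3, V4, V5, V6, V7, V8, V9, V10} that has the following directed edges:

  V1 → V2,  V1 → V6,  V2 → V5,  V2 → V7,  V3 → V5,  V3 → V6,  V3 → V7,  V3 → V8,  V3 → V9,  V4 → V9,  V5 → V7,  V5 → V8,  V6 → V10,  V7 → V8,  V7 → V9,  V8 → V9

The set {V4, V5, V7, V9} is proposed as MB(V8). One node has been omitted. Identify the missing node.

V3

Recall MB(v) = parents ∪ children ∪ spouses, where spouses are the other parents of v's children.
V8 has parents V3, V5, V7.
Children of V8: V9.
Co-parents of V8 (other parents of its children):
  parents(V9) \ {V8} = {V3, V4, V7}.
MB(V8) = {V3, V4, V5, V7, V9}.
Comparing with the claimed set, V3 is missing.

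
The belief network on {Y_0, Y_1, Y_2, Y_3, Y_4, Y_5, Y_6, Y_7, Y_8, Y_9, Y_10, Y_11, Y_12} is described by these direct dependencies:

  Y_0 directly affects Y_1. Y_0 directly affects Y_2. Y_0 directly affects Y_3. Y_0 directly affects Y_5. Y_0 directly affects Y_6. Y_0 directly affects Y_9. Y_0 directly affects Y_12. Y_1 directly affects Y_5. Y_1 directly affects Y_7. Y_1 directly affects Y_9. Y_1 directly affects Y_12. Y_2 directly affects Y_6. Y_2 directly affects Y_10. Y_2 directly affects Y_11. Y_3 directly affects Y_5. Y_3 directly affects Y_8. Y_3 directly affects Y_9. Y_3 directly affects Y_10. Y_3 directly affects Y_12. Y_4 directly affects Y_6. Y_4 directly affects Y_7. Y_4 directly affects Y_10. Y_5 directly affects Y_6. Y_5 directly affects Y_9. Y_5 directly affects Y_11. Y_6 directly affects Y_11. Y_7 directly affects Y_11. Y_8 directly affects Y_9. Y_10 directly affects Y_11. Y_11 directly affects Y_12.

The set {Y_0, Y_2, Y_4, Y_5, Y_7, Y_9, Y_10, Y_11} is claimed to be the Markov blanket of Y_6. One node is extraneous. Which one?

Y_9

A node's Markov blanket = Pa ∪ Ch ∪ (parents of Ch other than the node itself).
Pa(Y_6) = {Y_0, Y_2, Y_4, Y_5}.
Y_6 has child Y_11.
Parents of each child, excluding Y_6:
  Y_11 also has parents Y_2, Y_5, Y_7, Y_10.
MB(Y_6) = {Y_0, Y_2, Y_4, Y_5, Y_7, Y_10, Y_11}.
Y_9 is neither a parent, child, nor co-parent of Y_6, so it does not belong.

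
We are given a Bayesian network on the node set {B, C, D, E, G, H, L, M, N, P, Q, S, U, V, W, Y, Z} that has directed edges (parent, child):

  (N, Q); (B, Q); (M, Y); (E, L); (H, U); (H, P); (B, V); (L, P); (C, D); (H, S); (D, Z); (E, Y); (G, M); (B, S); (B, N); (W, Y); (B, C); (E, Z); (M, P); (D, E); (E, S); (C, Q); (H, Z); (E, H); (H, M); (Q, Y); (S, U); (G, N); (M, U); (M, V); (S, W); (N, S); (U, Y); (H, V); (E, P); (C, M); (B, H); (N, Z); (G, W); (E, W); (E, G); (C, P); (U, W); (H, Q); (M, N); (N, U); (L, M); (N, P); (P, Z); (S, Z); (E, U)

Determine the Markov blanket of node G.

Parents of G: E.
Ch(G) = {M, N, W}.
Co-parents of G (other parents of its children):
  M: C, H, L
  N: B, M
  W: E, S, U
Taking the union gives {B, C, E, H, L, M, N, S, U, W}.

{B, C, E, H, L, M, N, S, U, W}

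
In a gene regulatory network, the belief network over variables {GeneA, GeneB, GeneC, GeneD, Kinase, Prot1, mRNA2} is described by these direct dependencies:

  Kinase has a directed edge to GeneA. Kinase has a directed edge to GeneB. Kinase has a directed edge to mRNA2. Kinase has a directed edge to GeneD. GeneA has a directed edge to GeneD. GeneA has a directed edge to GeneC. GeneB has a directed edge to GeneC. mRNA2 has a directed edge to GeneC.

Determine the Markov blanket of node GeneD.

A node's Markov blanket = Pa ∪ Ch ∪ (parents of Ch other than the node itself).
GeneD has parents GeneA, Kinase.
Children of GeneD: none.
With no children, GeneD has no spouses; the co-parent set is empty.
MB(GeneD) = {GeneA, Kinase}.

{GeneA, Kinase}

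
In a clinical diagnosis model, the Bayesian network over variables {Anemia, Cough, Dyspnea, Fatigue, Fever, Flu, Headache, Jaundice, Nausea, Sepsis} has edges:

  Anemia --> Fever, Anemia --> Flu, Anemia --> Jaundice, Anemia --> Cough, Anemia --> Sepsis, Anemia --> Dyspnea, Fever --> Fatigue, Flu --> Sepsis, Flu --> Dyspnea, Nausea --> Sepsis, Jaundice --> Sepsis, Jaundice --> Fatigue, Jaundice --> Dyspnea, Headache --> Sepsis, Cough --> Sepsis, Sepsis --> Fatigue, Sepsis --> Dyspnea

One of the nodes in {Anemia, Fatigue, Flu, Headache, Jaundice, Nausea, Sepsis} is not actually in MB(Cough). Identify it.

Fatigue

A node's Markov blanket = Pa ∪ Ch ∪ (parents of Ch other than the node itself).
Parents of Cough: Anemia.
Cough has child Sepsis.
Co-parents of Cough (other parents of its children):
  Sepsis also has parents Anemia, Flu, Headache, Jaundice, Nausea.
MB(Cough) = {Anemia, Flu, Headache, Jaundice, Nausea, Sepsis}.
Fatigue is neither a parent, child, nor co-parent of Cough, so it does not belong.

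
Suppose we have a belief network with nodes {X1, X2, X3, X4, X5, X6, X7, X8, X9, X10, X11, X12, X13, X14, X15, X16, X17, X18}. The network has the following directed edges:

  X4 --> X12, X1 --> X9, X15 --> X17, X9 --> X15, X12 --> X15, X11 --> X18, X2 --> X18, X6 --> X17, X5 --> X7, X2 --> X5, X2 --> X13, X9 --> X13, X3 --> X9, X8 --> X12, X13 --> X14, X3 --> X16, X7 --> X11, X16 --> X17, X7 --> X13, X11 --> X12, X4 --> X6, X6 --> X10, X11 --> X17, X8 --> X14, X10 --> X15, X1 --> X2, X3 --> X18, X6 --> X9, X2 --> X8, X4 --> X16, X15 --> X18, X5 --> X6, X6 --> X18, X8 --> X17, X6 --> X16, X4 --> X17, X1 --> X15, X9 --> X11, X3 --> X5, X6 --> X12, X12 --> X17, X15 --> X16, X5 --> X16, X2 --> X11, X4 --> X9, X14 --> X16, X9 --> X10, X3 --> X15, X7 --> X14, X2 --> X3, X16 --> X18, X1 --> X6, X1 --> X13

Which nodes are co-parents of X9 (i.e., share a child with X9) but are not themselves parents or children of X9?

Children of X9: X10, X11, X13, X15.
  parents(X10) \ {X9} = {X6}.
  X11's other parents are X2, X7.
  parents(X13) \ {X9} = {X1, X2, X7}.
  X15 also has parents X1, X3, X10, X12.
Excluding nodes already adjacent to X9 (X1, X3, X4, X6, X10, X11, X13, X15), the co-parent-only contribution is {X2, X7, X12}.

{X2, X7, X12}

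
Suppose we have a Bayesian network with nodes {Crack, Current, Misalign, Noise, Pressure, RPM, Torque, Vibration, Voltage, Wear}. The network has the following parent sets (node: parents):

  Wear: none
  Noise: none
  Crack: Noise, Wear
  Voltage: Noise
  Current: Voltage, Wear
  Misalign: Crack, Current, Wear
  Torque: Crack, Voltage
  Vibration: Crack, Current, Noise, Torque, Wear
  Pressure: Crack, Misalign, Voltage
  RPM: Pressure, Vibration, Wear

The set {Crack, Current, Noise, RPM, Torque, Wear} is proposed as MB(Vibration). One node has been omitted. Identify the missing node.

Pressure

A node's Markov blanket = Pa ∪ Ch ∪ (parents of Ch other than the node itself).
Children of Vibration: RPM.
Vibration's parents: Crack, Current, Noise, Torque, Wear.
For each child, the remaining parents (spouses of Vibration):
  RPM's other parents are Pressure, Wear.
MB(Vibration) = {Crack, Current, Noise, Pressure, RPM, Torque, Wear}.
Comparing with the claimed set, Pressure is missing.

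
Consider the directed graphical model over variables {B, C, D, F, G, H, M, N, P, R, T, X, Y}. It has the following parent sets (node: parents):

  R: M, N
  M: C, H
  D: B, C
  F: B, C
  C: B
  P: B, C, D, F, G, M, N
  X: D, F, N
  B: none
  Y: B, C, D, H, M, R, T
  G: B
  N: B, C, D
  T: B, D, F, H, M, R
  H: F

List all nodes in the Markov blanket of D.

Pa(D) = {B, C}.
Children of D: N, P, T, X, Y.
Parents of each child, excluding D:
  N also has parents B, C.
  P also has parents B, C, F, G, M, N.
  parents(T) \ {D} = {B, F, H, M, R}.
  parents(X) \ {D} = {F, N}.
  parents(Y) \ {D} = {B, C, H, M, R, T}.
Taking the union gives {B, C, F, G, H, M, N, P, R, T, X, Y}.

{B, C, F, G, H, M, N, P, R, T, X, Y}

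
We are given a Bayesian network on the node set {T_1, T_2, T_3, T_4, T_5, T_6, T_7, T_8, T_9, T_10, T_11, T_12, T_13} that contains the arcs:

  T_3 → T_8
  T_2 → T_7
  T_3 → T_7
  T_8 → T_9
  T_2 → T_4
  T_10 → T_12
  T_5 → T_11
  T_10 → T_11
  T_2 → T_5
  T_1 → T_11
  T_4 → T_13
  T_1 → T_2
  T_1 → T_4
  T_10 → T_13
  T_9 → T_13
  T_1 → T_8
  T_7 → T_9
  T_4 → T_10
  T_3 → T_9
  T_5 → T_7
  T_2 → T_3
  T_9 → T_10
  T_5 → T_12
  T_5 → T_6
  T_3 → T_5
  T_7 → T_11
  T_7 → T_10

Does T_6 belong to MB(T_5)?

T_6 is a child of T_5.
So T_6 ∈ MB(T_5).

Yes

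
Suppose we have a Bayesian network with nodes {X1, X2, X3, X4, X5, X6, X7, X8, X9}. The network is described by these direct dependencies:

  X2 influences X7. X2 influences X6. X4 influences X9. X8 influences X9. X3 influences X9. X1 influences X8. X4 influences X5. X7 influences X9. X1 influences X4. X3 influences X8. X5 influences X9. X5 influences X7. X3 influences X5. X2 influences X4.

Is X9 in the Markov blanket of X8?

Yes

X9 is a child of X8.
So X9 ∈ MB(X8).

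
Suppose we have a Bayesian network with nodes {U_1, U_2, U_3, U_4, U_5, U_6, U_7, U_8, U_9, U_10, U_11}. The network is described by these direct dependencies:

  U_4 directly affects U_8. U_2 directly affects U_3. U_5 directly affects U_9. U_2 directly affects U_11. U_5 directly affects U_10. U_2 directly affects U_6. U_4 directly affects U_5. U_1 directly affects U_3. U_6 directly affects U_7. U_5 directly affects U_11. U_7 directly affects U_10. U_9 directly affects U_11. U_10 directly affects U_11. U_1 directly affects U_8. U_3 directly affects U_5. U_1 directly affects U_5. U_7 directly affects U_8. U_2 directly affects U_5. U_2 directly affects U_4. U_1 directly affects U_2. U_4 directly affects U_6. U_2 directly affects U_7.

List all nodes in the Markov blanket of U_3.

The Markov blanket of a node is its parents, its children, and the other parents of its children.
U_3's parents: U_1, U_2.
Ch(U_3) = {U_5}.
For each child, the remaining parents (spouses of U_3):
  U_5: U_1, U_2, U_4
Taking the union gives {U_1, U_2, U_4, U_5}.

{U_1, U_2, U_4, U_5}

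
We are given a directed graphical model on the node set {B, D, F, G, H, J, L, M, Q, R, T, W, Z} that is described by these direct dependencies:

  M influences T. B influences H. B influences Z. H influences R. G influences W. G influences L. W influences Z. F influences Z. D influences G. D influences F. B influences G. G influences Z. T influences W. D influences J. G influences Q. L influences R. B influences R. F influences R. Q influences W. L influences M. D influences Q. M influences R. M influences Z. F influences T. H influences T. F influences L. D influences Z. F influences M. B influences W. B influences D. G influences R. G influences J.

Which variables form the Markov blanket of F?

{B, D, G, H, L, M, R, T, W, Z}

A node's Markov blanket = Pa ∪ Ch ∪ (parents of Ch other than the node itself).
Children of F: L, M, R, T, Z.
F has parent D.
Parents of each child, excluding F:
  L: G
  M: L
  R: B, G, H, L, M
  T: H, M
  Z: B, D, G, M, W
Union: {D} ∪ {L, M, R, T, Z} ∪ {B, D, G, H, L, M, W} = {B, D, G, H, L, M, R, T, W, Z}.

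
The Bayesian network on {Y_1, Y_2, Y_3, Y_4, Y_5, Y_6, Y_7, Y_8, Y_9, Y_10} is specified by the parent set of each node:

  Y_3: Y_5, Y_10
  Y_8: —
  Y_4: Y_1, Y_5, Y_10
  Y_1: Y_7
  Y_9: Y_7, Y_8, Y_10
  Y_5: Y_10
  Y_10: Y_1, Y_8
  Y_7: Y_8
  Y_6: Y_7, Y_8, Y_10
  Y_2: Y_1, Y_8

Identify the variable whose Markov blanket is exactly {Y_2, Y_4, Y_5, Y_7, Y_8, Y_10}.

The target node must have every member of {Y_2, Y_4, Y_5, Y_7, Y_8, Y_10} as a parent, child, or co-parent, and no others.
Parents of Y_1: Y_7; children: Y_2, Y_4, Y_10; co-parents: Y_5, Y_8, Y_10.
These exactly cover the given set, so the node is Y_1.

Y_1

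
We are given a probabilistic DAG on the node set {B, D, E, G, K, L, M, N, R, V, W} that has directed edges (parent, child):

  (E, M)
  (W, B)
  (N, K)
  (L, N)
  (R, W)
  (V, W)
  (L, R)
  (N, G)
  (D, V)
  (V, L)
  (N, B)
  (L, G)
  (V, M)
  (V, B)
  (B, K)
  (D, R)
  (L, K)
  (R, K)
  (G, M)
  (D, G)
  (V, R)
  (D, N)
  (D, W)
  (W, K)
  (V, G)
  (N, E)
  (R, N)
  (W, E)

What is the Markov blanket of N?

{B, D, E, G, K, L, R, V, W}

N's children: B, E, G, K.
Parents of N: D, L, R.
Other parents of N's children:
  B: V, W
  E: W
  G: D, L, V
  K: B, L, R, W
So the Markov blanket of N is {B, D, E, G, K, L, R, V, W}.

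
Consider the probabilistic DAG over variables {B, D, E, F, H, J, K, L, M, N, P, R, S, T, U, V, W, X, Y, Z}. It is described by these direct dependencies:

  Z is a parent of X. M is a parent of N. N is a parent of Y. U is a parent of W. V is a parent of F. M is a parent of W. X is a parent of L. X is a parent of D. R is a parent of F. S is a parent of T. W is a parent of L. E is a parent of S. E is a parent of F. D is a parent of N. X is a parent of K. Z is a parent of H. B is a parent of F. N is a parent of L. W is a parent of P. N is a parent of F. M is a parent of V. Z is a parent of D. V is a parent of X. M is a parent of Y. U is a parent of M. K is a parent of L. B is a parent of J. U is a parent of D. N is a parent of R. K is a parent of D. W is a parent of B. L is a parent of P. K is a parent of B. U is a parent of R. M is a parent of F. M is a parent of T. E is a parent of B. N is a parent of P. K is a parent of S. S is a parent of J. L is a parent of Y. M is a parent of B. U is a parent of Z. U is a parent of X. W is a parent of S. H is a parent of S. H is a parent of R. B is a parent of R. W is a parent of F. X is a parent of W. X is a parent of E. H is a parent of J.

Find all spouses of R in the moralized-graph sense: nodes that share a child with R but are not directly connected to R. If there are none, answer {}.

Children of R: F.
  F also has parents B, E, M, N, V, W.
Excluding nodes already adjacent to R (B, F, H, N, U), the co-parent-only contribution is {E, M, V, W}.

{E, M, V, W}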